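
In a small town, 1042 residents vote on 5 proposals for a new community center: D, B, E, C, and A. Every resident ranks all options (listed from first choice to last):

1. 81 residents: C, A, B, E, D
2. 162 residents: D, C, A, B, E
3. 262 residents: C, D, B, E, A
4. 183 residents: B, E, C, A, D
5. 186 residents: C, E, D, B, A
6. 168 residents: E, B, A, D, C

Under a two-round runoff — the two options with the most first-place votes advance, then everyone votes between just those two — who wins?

C

Round 1 first-place votes: D 162, B 183, E 168, C 529, A 0.
C and B advance.
Runoff: C is preferred to B by 691 voters; B by 351.
C wins the runoff.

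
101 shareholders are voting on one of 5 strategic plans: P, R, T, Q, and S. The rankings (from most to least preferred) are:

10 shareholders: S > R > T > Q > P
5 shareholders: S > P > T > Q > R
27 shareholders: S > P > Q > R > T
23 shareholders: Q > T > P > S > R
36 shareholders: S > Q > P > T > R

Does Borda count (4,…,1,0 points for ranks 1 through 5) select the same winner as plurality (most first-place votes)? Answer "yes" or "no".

Borda — scores: P 214, R 57, T 135, Q 269, S 335. Winner: S.
Plurality — first-place votes: P 0, R 0, T 0, Q 23, S 78. Winner: S.
The two methods agree.

yes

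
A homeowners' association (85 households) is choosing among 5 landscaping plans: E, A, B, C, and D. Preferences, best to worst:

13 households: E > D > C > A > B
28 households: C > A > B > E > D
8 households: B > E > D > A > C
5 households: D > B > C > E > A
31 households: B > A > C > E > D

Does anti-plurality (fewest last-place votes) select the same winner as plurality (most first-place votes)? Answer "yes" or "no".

no

Anti-plurality — last-place votes: E 0, A 5, B 13, C 8, D 59. Winner: E.
Plurality — first-place votes: E 13, A 0, B 39, C 28, D 5. Winner: B.
The two methods disagree.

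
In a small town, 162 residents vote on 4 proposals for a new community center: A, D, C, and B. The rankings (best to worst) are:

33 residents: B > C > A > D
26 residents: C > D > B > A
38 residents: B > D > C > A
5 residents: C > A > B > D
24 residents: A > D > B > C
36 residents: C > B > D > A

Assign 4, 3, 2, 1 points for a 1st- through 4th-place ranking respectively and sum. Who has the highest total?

B

A: 33·2 + 26·1 + 38·1 + 5·3 + 24·4 + 36·1 = 277
D: 33·1 + 26·3 + 38·3 + 5·1 + 24·3 + 36·2 = 374
C: 33·3 + 26·4 + 38·2 + 5·4 + 24·1 + 36·4 = 467
B: 33·4 + 26·2 + 38·4 + 5·2 + 24·2 + 36·3 = 502
B has the highest Borda score (502).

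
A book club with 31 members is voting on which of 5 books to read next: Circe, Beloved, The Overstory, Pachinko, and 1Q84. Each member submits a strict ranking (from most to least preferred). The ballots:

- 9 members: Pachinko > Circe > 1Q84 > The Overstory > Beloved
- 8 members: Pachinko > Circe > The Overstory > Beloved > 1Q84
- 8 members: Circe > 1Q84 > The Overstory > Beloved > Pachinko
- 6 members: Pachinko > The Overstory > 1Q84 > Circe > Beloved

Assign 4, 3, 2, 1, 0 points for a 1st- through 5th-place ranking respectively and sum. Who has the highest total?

Circe: 9·3 + 8·3 + 8·4 + 6·1 = 89
Beloved: 9·0 + 8·1 + 8·1 + 6·0 = 16
The Overstory: 9·1 + 8·2 + 8·2 + 6·3 = 59
Pachinko: 9·4 + 8·4 + 8·0 + 6·4 = 92
1Q84: 9·2 + 8·0 + 8·3 + 6·2 = 54
Pachinko has the highest Borda score (92).

Pachinko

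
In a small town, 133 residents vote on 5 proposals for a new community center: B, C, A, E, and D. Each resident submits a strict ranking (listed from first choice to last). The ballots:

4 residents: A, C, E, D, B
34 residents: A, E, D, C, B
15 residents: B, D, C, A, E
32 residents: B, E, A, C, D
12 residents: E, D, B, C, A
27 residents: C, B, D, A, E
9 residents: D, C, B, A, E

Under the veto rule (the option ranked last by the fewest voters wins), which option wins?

Last-place votes: B 38, C 0, A 12, E 51, D 32.
C is ranked last by the fewest voters, so C wins.

C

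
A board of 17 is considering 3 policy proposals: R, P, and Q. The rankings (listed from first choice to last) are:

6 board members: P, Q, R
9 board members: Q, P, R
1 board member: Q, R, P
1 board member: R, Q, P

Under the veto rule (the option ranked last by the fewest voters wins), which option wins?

Q

Last-place votes: R 15, P 2, Q 0.
Q is ranked last by the fewest voters, so Q wins.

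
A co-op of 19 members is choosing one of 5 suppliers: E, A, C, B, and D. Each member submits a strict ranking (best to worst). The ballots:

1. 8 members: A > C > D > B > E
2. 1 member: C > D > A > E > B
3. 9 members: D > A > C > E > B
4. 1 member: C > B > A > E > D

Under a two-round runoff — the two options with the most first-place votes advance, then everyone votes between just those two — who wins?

Round 1 first-place votes: E 0, A 8, C 2, B 0, D 9.
D and A advance.
Runoff: D is preferred to A by 10 voters; A by 9.
D wins the runoff.

D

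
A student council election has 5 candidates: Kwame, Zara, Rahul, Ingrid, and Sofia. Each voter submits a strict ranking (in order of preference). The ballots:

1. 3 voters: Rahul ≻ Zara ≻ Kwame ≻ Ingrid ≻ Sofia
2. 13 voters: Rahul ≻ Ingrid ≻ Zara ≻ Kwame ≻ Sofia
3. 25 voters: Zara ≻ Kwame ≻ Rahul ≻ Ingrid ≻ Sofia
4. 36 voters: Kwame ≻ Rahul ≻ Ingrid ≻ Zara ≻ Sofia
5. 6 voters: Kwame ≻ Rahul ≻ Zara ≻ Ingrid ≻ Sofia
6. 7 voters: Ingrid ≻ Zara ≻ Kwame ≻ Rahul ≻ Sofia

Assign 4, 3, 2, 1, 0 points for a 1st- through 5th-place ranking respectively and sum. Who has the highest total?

Kwame: 3·2 + 13·1 + 25·3 + 36·4 + 6·4 + 7·2 = 276
Zara: 3·3 + 13·2 + 25·4 + 36·1 + 6·2 + 7·3 = 204
Rahul: 3·4 + 13·4 + 25·2 + 36·3 + 6·3 + 7·1 = 247
Ingrid: 3·1 + 13·3 + 25·1 + 36·2 + 6·1 + 7·4 = 173
Sofia: 3·0 + 13·0 + 25·0 + 36·0 + 6·0 + 7·0 = 0
Kwame has the highest Borda score (276).

Kwame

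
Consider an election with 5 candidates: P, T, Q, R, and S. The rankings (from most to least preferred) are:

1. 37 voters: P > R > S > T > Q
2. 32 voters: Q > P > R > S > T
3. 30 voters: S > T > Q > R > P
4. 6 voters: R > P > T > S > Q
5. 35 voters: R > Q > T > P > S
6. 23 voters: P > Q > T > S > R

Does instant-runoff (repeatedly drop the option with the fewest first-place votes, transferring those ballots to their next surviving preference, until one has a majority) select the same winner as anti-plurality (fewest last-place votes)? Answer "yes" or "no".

no

Instant-runoff — R1 P 60, T 0, Q 32, R 41, S 30 (T out); R2 P 60, Q 32, R 41, S 30 (S out); R3 P 60, Q 62, R 41 (R out); R4 P 66, Q 97 (Q winner). Winner: Q.
Anti-plurality — last-place votes: P 30, T 32, Q 43, R 23, S 35. Winner: R.
The two methods disagree.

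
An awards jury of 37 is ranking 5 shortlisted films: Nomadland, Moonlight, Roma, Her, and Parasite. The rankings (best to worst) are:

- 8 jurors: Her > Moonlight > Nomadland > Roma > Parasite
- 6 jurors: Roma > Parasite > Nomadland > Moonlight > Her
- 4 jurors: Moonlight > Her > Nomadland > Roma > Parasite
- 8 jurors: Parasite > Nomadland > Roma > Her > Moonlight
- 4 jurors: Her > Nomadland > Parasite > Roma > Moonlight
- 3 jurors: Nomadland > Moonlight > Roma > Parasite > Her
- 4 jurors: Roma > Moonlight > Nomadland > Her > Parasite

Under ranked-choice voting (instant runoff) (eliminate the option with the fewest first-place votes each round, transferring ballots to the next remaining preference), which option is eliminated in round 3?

Round 1: Nomadland 3, Moonlight 4, Roma 10, Her 12, Parasite 8. Eliminate Nomadland.
Round 2: Moonlight 7, Roma 10, Her 12, Parasite 8. Eliminate Moonlight.
Round 3: Roma 13, Her 16, Parasite 8. Eliminate Parasite.

Parasite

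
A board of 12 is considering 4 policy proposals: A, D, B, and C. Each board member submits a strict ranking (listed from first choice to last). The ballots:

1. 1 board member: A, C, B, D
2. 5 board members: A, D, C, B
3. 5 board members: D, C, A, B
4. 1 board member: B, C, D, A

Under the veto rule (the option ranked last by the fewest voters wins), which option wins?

Last-place votes: A 1, D 1, B 10, C 0.
C is ranked last by the fewest voters, so C wins.

C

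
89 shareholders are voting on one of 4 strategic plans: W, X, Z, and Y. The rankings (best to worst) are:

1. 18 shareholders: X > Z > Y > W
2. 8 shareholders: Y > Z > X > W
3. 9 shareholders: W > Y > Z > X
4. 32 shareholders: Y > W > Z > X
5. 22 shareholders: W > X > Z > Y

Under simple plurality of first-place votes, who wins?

Y

First-place votes: W 31, X 18, Z 0, Y 40.
Y has the most first-place votes.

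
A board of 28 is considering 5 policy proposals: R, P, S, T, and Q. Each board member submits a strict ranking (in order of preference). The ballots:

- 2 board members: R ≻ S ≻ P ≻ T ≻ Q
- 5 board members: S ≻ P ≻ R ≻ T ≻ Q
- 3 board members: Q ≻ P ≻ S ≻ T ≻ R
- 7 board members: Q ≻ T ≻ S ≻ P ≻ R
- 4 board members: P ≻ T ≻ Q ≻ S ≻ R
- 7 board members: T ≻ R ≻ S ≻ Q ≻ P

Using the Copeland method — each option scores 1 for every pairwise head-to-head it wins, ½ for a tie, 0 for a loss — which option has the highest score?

T

R: ties Q; loses to P, S, and T → score 0.5.
P: beats R; ties T; loses to S and Q → score 1.5.
S: beats R and P; ties Q; loses to T → score 2.5.
T: beats R, S, and Q; ties P → score 3.5.
Q: beats P; ties R and S; loses to T → score 2.
T has the best pairwise record.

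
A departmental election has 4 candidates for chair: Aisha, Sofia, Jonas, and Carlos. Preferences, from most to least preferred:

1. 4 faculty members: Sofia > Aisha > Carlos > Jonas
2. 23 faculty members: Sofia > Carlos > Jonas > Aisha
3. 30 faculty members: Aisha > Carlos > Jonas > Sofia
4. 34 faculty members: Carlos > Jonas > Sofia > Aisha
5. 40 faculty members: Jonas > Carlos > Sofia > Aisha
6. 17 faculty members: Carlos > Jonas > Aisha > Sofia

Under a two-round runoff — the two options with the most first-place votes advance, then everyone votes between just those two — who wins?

Carlos

Round 1 first-place votes: Aisha 30, Sofia 27, Jonas 40, Carlos 51.
Carlos and Jonas advance.
Runoff: Carlos is preferred to Jonas by 108 voters; Jonas by 40.
Carlos wins the runoff.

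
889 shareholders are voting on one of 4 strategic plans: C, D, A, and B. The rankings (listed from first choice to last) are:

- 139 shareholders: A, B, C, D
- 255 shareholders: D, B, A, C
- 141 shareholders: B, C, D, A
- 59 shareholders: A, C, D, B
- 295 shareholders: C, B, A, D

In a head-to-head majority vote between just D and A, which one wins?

A

Voters preferring D to A: 396; preferring A to D: 493.
A wins the head-to-head.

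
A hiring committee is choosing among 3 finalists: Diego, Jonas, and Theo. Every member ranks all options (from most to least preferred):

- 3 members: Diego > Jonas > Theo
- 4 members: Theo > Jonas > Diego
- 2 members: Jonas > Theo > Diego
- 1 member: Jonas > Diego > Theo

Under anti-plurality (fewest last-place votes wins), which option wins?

Last-place votes: Diego 6, Jonas 0, Theo 4.
Jonas is ranked last by the fewest voters, so Jonas wins.

Jonas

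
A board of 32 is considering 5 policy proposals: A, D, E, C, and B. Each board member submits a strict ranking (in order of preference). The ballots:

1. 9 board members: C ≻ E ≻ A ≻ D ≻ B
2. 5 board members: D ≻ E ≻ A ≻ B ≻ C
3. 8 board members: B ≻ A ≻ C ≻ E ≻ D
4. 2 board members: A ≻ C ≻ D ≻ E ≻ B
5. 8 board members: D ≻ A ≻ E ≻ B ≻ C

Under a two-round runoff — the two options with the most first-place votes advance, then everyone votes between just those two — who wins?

C

Round 1 first-place votes: A 2, D 13, E 0, C 9, B 8.
D and C advance.
Runoff: D is preferred to C by 13 voters; C by 19.
C wins the runoff.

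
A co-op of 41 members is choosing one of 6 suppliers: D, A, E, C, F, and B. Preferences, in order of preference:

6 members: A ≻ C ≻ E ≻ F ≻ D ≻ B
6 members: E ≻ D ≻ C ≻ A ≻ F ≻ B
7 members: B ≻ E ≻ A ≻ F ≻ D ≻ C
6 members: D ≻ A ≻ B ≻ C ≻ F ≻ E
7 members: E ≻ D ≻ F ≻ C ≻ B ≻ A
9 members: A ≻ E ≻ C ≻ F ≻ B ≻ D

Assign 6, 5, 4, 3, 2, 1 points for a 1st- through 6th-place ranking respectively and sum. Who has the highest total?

E

D: 6·2 + 6·5 + 7·2 + 6·6 + 7·5 + 9·1 = 136
A: 6·6 + 6·3 + 7·4 + 6·5 + 7·1 + 9·6 = 173
E: 6·4 + 6·6 + 7·5 + 6·1 + 7·6 + 9·5 = 188
C: 6·5 + 6·4 + 7·1 + 6·3 + 7·3 + 9·4 = 136
F: 6·3 + 6·2 + 7·3 + 6·2 + 7·4 + 9·3 = 118
B: 6·1 + 6·1 + 7·6 + 6·4 + 7·2 + 9·2 = 110
E has the highest Borda score (188).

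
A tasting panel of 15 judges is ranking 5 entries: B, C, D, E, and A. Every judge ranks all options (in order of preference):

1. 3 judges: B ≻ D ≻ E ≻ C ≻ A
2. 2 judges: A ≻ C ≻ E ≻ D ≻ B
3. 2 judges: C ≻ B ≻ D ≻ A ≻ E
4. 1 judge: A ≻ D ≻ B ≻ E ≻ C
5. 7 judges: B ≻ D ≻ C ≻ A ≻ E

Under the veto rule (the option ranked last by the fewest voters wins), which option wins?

Last-place votes: B 2, C 1, D 0, E 9, A 3.
D is ranked last by the fewest voters, so D wins.

D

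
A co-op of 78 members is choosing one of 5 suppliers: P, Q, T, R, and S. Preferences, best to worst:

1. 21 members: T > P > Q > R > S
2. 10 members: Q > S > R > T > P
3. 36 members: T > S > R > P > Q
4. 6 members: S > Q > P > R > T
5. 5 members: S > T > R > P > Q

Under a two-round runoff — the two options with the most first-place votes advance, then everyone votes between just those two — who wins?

T

Round 1 first-place votes: P 0, Q 10, T 57, R 0, S 11.
T and S advance.
Runoff: T is preferred to S by 57 voters; S by 21.
T wins the runoff.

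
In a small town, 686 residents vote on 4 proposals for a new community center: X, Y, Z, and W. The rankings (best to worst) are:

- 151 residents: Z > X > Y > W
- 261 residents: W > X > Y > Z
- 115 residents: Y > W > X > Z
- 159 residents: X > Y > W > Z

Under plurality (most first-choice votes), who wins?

First-place votes: X 159, Y 115, Z 151, W 261.
W has the most first-place votes.

W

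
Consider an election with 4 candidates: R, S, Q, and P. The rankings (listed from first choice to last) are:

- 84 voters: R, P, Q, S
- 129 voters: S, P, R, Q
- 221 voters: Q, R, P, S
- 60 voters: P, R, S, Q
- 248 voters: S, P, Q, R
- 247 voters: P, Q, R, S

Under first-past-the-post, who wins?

S

First-place votes: R 84, S 377, Q 221, P 307.
S has the most first-place votes.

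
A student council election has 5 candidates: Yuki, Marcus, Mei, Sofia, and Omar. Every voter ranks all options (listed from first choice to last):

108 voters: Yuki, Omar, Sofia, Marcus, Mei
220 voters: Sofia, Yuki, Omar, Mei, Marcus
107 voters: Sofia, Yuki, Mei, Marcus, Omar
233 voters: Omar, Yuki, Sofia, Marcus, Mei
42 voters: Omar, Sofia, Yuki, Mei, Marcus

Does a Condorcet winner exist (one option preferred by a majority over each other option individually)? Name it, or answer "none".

Checking pairwise contests:
Sofia beats Yuki 369–341.
Yuki beats Marcus 710–0.
Yuki beats Mei 710–0.
Omar beats Sofia 383–327.
Yuki beats Omar 435–275.
Every option loses at least one head-to-head, so there is no Condorcet winner.

none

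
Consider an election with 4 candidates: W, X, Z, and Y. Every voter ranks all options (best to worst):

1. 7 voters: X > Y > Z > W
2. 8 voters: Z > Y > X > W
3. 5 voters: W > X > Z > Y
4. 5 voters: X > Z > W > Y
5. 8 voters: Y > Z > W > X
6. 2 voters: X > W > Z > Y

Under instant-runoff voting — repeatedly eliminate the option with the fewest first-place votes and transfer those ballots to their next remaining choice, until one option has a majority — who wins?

X

Round 1: W 5, X 14, Z 8, Y 8. Eliminate W.
Round 2: X 19, Z 8, Y 8. X has a majority.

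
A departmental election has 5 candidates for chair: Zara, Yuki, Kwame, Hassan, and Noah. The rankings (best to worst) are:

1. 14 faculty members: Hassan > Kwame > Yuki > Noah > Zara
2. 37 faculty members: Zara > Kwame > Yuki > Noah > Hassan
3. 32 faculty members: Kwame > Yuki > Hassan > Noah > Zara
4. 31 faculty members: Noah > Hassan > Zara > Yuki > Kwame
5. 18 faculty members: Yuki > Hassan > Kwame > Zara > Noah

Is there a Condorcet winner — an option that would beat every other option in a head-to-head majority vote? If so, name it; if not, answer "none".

Checking pairwise contests:
Hassan beats Zara 95–37.
Zara beats Yuki 68–64.
Zara beats Kwame 68–64.
Yuki beats Hassan 87–45.
Yuki beats Noah 101–31.
Every option loses at least one head-to-head, so there is no Condorcet winner.

none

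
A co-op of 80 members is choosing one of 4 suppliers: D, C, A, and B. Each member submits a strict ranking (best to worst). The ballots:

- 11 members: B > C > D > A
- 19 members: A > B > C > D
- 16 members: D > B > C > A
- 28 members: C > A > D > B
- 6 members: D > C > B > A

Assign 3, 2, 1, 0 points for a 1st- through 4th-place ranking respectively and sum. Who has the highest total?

C

D: 11·1 + 19·0 + 16·3 + 28·1 + 6·3 = 105
C: 11·2 + 19·1 + 16·1 + 28·3 + 6·2 = 153
A: 11·0 + 19·3 + 16·0 + 28·2 + 6·0 = 113
B: 11·3 + 19·2 + 16·2 + 28·0 + 6·1 = 109
C has the highest Borda score (153).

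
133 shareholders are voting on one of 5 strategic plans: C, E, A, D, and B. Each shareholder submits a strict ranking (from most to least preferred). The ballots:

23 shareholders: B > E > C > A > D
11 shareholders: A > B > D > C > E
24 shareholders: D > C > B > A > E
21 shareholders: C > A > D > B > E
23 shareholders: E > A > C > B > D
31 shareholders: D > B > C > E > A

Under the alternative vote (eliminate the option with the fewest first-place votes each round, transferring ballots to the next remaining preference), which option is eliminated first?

Round 1: C 21, E 23, A 11, D 55, B 23. Eliminate A.

A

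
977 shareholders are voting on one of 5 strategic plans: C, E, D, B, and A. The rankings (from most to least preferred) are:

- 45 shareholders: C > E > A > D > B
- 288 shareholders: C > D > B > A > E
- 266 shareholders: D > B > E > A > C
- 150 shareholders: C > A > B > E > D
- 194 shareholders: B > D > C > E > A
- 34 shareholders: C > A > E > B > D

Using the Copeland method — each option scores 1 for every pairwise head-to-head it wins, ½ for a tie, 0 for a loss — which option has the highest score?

C

C: beats E, D, B, and A → score 4.
E: beats A; loses to C, D, and B → score 1.
D: beats E, B, and A; loses to C → score 3.
B: beats E and A; loses to C and D → score 2.
A: loses to C, E, D, and B → score 0.
C has the best pairwise record.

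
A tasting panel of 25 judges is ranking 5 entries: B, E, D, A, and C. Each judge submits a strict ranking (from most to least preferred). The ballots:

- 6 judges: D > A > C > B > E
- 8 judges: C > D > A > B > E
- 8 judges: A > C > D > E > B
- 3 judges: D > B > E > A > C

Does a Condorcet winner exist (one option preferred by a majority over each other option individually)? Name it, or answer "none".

none

Checking pairwise contests:
D beats B 25–0.
B beats E 17–8.
C beats D 16–9.
D beats A 17–8.
A beats C 17–8.
Every option loses at least one head-to-head, so there is no Condorcet winner.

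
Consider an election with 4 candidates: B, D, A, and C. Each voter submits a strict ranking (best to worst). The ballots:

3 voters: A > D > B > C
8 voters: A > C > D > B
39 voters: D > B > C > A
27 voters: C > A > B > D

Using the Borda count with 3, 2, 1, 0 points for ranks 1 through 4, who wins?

C

B: 3·1 + 8·0 + 39·2 + 27·1 = 108
D: 3·2 + 8·1 + 39·3 + 27·0 = 131
A: 3·3 + 8·3 + 39·0 + 27·2 = 87
C: 3·0 + 8·2 + 39·1 + 27·3 = 136
C has the highest Borda score (136).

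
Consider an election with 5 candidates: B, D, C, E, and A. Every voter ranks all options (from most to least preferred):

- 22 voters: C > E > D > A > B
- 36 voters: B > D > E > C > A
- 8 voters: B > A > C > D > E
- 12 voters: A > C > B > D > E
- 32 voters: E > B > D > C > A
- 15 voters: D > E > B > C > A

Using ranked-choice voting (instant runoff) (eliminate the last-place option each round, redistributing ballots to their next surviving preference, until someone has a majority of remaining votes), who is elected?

E

Round 1: B 44, D 15, C 22, E 32, A 12. Eliminate A.
Round 2: B 44, D 15, C 34, E 32. Eliminate D.
Round 3: B 44, C 34, E 47. Eliminate C.
Round 4: B 56, E 69. E has a majority.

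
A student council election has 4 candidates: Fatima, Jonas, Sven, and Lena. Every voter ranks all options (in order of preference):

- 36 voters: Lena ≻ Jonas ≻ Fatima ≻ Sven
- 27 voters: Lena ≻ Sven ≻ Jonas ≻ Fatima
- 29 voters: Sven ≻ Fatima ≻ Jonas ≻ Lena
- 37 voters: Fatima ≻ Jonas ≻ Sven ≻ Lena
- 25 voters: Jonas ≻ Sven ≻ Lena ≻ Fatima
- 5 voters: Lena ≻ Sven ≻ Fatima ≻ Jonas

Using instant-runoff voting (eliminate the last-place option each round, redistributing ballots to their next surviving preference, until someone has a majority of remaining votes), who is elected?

Sven

Round 1: Fatima 37, Jonas 25, Sven 29, Lena 68. Eliminate Jonas.
Round 2: Fatima 37, Sven 54, Lena 68. Eliminate Fatima.
Round 3: Sven 91, Lena 68. Sven has a majority.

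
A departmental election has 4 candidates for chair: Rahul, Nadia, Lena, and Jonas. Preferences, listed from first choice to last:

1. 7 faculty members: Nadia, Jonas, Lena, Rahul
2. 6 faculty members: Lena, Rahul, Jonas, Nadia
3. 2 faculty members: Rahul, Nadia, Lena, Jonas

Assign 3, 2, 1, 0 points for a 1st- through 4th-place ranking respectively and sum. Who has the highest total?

Lena

Rahul: 7·0 + 6·2 + 2·3 = 18
Nadia: 7·3 + 6·0 + 2·2 = 25
Lena: 7·1 + 6·3 + 2·1 = 27
Jonas: 7·2 + 6·1 + 2·0 = 20
Lena has the highest Borda score (27).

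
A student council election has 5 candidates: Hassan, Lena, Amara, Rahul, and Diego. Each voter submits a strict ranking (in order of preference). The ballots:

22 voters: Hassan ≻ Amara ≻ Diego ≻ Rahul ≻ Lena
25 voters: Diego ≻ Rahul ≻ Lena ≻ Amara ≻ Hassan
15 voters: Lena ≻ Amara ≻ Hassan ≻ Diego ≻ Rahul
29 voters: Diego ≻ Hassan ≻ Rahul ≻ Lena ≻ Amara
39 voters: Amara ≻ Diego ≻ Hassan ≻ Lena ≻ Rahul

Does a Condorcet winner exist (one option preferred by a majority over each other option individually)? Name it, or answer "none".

Checking pairwise contests:
Amara beats Hassan 79–51.
Hassan beats Lena 90–40.
Lena beats Amara 69–61.
Hassan beats Rahul 105–25.
Amara beats Diego 76–54.
Every option loses at least one head-to-head, so there is no Condorcet winner.

none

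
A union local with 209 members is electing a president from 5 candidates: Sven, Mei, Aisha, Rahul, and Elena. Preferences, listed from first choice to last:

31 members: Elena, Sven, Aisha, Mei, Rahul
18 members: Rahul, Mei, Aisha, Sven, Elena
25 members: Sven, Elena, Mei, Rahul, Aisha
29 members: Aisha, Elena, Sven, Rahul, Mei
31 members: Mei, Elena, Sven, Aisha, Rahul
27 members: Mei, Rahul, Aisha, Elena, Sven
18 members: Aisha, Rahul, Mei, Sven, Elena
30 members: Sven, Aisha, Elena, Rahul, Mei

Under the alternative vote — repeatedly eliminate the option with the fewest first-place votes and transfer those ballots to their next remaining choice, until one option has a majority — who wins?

Round 1: Sven 55, Mei 58, Aisha 47, Rahul 18, Elena 31. Eliminate Rahul.
Round 2: Sven 55, Mei 76, Aisha 47, Elena 31. Eliminate Elena.
Round 3: Sven 86, Mei 76, Aisha 47. Eliminate Aisha.
Round 4: Sven 115, Mei 94. Sven has a majority.

Sven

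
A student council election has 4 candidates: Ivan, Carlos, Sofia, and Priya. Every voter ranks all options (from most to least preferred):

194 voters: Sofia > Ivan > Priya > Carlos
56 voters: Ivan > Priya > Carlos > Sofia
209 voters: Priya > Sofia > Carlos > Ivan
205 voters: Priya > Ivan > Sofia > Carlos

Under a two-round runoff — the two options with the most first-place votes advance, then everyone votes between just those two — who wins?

Round 1 first-place votes: Ivan 56, Carlos 0, Sofia 194, Priya 414.
Priya and Sofia advance.
Runoff: Priya is preferred to Sofia by 470 voters; Sofia by 194.
Priya wins the runoff.

Priya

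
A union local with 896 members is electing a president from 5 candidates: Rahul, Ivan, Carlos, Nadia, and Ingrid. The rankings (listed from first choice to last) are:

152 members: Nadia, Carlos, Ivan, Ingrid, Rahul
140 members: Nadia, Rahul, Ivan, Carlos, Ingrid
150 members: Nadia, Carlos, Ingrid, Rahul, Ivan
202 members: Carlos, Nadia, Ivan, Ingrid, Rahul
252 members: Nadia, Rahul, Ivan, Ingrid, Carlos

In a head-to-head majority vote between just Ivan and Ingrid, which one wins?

Ivan

Voters preferring Ivan to Ingrid: 746; preferring Ingrid to Ivan: 150.
Ivan wins the head-to-head.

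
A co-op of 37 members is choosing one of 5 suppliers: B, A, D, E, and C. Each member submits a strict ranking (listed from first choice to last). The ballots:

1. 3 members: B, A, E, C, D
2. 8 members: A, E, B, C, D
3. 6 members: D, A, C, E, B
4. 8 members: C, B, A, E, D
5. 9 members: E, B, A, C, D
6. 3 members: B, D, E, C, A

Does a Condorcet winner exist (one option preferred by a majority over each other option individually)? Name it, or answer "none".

Checking pairwise contests:
E beats B 23–14.
B beats A 23–14.
B beats D 31–6.
A beats E 25–12.
B beats C 23–14.
Every option loses at least one head-to-head, so there is no Condorcet winner.

none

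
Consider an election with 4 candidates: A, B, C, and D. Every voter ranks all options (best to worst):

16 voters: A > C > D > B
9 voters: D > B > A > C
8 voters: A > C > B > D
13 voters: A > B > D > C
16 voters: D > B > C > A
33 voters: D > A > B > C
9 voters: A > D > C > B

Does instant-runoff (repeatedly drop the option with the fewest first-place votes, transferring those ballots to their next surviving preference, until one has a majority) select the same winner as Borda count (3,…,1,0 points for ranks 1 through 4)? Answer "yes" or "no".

yes

Instant-runoff — R1 A 46, B 0, C 0, D 58 (D winner). Winner: D.
Borda — scores: A 213, B 117, C 73, D 221. Winner: D.
The two methods agree.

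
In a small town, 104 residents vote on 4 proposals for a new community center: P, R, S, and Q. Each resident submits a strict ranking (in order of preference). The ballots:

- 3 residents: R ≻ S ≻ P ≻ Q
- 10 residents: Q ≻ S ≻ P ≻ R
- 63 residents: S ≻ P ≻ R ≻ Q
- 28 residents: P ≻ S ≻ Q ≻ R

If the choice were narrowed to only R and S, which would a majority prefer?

S

Voters preferring R to S: 3; preferring S to R: 101.
S wins the head-to-head.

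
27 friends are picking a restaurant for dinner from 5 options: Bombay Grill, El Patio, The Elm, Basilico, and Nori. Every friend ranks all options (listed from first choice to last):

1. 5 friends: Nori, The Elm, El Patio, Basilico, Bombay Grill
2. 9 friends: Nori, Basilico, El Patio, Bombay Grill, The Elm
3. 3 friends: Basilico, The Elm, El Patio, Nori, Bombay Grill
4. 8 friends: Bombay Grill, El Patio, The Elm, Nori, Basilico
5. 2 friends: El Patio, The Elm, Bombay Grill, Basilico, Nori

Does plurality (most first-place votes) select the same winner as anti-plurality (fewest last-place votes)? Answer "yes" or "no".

Plurality — first-place votes: Bombay Grill 8, El Patio 2, The Elm 0, Basilico 3, Nori 14. Winner: Nori.
Anti-plurality — last-place votes: Bombay Grill 8, El Patio 0, The Elm 9, Basilico 8, Nori 2. Winner: El Patio.
The two methods disagree.

no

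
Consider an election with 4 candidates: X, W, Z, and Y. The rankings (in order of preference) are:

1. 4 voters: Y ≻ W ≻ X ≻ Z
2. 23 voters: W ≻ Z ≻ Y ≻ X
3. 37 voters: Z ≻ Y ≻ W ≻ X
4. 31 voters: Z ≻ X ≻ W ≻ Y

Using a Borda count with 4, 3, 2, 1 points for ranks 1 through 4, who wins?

Z

X: 4·2 + 23·1 + 37·1 + 31·3 = 161
W: 4·3 + 23·4 + 37·2 + 31·2 = 240
Z: 4·1 + 23·3 + 37·4 + 31·4 = 345
Y: 4·4 + 23·2 + 37·3 + 31·1 = 204
Z has the highest Borda score (345).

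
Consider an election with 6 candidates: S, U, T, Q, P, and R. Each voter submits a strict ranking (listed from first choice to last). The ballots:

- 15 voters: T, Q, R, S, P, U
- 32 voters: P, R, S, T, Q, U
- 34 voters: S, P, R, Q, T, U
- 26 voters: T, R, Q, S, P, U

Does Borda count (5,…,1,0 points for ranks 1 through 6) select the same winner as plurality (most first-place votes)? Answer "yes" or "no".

Borda — scores: S 348, U 0, T 303, Q 238, P 337, R 379. Winner: R.
Plurality — first-place votes: S 34, U 0, T 41, Q 0, P 32, R 0. Winner: T.
The two methods disagree.

no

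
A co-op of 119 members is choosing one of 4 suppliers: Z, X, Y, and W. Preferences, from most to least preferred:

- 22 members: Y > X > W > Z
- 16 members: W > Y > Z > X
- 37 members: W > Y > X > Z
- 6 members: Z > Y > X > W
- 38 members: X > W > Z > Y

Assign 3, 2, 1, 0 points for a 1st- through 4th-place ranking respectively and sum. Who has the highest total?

W

Z: 22·0 + 16·1 + 37·0 + 6·3 + 38·1 = 72
X: 22·2 + 16·0 + 37·1 + 6·1 + 38·3 = 201
Y: 22·3 + 16·2 + 37·2 + 6·2 + 38·0 = 184
W: 22·1 + 16·3 + 37·3 + 6·0 + 38·2 = 257
W has the highest Borda score (257).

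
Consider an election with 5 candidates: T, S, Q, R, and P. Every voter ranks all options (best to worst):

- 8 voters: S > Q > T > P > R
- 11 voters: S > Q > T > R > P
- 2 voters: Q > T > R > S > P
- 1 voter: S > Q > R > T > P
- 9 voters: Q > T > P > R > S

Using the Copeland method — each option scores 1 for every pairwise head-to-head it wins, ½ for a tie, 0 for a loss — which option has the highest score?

T: beats R and P; loses to S and Q → score 2.
S: beats T, Q, R, and P → score 4.
Q: beats T, R, and P; loses to S → score 3.
R: loses to T, S, Q, and P → score 0.
P: beats R; loses to T, S, and Q → score 1.
S has the best pairwise record.

S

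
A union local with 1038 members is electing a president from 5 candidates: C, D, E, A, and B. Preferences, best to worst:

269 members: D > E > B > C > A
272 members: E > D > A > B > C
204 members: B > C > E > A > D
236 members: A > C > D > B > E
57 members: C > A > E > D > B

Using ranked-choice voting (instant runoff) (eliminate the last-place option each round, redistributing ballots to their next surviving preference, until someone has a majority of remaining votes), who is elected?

Round 1: C 57, D 269, E 272, A 236, B 204. Eliminate C.
Round 2: D 269, E 272, A 293, B 204. Eliminate B.
Round 3: D 269, E 476, A 293. Eliminate D.
Round 4: E 745, A 293. E has a majority.

E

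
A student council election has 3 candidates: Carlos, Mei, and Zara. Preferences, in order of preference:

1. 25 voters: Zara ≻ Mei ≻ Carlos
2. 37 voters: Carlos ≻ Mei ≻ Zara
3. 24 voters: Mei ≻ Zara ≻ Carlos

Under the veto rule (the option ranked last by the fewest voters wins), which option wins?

Mei

Last-place votes: Carlos 49, Mei 0, Zara 37.
Mei is ranked last by the fewest voters, so Mei wins.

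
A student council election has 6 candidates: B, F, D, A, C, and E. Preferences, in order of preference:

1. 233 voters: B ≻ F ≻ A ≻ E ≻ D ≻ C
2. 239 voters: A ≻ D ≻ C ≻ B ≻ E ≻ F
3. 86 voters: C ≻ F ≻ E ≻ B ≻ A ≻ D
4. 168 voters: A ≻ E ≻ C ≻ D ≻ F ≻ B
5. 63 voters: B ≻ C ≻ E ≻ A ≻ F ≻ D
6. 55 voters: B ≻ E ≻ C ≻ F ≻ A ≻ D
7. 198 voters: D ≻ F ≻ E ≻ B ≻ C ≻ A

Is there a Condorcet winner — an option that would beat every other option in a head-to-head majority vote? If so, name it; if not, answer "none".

Checking pairwise contests:
D beats B 605–437.
B beats F 590–452.
A beats D 844–198.
B beats A 635–407.
B beats C 549–493.
B beats E 590–452.
Every option loses at least one head-to-head, so there is no Condorcet winner.

none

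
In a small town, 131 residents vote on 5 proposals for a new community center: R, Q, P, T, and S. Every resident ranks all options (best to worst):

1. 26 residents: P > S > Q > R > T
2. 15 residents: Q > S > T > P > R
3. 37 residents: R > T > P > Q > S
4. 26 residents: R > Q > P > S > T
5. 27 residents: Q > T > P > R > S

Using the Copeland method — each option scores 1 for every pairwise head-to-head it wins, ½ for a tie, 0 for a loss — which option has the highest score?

R: beats T and S; loses to Q and P → score 2.
Q: beats R, P, T, and S → score 4.
P: beats R and S; loses to Q and T → score 2.
T: beats P; loses to R, Q, and S → score 1.
S: beats T; loses to R, Q, and P → score 1.
Q has the best pairwise record.

Q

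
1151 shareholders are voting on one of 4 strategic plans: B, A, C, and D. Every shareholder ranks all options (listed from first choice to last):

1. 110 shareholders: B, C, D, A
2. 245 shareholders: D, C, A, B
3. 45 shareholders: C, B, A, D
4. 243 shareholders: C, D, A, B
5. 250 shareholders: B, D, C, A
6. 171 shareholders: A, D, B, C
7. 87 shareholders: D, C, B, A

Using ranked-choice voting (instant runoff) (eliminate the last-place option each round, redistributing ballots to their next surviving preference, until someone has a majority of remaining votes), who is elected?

Round 1: B 360, A 171, C 288, D 332. Eliminate A.
Round 2: B 360, C 288, D 503. Eliminate C.
Round 3: B 405, D 746. D has a majority.

D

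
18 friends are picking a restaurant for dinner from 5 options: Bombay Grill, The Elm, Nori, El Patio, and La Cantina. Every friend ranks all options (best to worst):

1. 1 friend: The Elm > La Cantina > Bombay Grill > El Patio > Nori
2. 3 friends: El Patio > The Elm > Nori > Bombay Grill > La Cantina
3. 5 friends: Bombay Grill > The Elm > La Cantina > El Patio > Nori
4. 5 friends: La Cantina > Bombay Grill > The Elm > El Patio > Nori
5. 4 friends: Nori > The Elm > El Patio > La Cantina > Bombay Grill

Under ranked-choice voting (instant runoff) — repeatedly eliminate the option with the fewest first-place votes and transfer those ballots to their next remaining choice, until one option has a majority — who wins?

La Cantina

Round 1: Bombay Grill 5, The Elm 1, Nori 4, El Patio 3, La Cantina 5. Eliminate The Elm.
Round 2: Bombay Grill 5, Nori 4, El Patio 3, La Cantina 6. Eliminate El Patio.
Round 3: Bombay Grill 5, Nori 7, La Cantina 6. Eliminate Bombay Grill.
Round 4: Nori 7, La Cantina 11. La Cantina has a majority.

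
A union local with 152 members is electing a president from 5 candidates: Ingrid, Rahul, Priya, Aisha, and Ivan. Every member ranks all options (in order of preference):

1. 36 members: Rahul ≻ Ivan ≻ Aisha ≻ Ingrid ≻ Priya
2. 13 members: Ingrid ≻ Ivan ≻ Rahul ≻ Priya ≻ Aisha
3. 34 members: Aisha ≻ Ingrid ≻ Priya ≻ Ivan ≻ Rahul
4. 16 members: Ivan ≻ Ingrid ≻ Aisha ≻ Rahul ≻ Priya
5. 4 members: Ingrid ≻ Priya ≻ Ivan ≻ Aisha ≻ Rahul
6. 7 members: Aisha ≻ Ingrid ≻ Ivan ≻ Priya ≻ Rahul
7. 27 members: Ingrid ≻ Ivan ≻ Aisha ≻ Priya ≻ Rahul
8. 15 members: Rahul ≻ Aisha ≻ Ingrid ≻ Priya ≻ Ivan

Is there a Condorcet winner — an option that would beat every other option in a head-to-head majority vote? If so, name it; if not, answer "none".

Checking pairwise contests:
Aisha beats Ingrid 92–60.
Ingrid beats Rahul 101–51.
Ingrid beats Priya 152–0.
Ivan beats Aisha 96–56.
Ingrid beats Ivan 100–52.
Every option loses at least one head-to-head, so there is no Condorcet winner.

none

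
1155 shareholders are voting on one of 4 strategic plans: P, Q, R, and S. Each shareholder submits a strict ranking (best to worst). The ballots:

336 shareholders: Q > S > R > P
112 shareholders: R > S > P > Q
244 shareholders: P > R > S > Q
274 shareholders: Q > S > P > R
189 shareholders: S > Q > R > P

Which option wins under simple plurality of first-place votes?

Q

First-place votes: P 244, Q 610, R 112, S 189.
Q has the most first-place votes.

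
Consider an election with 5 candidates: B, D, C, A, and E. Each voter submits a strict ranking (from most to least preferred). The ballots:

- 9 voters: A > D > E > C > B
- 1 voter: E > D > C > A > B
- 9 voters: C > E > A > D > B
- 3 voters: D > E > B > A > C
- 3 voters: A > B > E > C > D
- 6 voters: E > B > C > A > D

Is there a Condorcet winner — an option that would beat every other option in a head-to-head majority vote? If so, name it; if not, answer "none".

E vs B: 28–3 for E.
E vs D: 19–12 for E.
E vs C: 22–9 for E.
E vs A: 19–12 for E.
E beats every other option head-to-head.

E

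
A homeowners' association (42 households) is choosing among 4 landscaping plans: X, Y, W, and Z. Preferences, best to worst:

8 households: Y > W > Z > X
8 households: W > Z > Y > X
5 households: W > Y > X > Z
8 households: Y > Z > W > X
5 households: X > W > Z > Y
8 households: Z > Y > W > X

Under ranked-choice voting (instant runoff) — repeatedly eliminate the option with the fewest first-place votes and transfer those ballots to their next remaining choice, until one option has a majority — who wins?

Round 1: X 5, Y 16, W 13, Z 8. Eliminate X.
Round 2: Y 16, W 18, Z 8. Eliminate Z.
Round 3: Y 24, W 18. Y has a majority.

Y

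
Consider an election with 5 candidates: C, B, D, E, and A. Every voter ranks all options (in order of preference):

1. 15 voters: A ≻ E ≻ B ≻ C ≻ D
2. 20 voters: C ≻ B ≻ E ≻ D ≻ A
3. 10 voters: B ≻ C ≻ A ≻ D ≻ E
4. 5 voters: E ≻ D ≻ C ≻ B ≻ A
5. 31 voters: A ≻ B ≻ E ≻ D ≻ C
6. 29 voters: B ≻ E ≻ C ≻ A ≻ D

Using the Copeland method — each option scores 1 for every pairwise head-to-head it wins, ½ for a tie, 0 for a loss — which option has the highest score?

C: beats D and A; loses to B and E → score 2.
B: beats C, D, E, and A → score 4.
D: loses to C, B, E, and A → score 0.
E: beats C and D; loses to B and A → score 2.
A: beats D and E; loses to C and B → score 2.
B has the best pairwise record.

B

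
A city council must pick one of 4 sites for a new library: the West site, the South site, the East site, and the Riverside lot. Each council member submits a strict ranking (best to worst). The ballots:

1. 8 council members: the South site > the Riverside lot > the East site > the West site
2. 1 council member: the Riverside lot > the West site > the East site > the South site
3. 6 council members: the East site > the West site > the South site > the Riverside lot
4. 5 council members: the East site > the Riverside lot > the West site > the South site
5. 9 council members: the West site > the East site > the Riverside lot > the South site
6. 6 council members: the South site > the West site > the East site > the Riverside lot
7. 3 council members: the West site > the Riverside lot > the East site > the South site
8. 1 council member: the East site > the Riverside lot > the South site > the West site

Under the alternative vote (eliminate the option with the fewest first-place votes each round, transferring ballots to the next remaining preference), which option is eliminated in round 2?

Round 1: the West site 12, the South site 14, the East site 12, the Riverside lot 1. Eliminate the Riverside lot.
Round 2: the West site 13, the South site 14, the East site 12. Eliminate the East site.

the East site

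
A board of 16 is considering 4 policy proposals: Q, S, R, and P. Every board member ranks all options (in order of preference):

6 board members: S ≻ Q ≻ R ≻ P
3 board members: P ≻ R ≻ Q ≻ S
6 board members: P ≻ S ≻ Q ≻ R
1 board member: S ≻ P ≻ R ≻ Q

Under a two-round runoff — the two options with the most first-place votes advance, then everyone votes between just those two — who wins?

Round 1 first-place votes: Q 0, S 7, R 0, P 9.
P and S advance.
Runoff: P is preferred to S by 9 voters; S by 7.
P wins the runoff.

P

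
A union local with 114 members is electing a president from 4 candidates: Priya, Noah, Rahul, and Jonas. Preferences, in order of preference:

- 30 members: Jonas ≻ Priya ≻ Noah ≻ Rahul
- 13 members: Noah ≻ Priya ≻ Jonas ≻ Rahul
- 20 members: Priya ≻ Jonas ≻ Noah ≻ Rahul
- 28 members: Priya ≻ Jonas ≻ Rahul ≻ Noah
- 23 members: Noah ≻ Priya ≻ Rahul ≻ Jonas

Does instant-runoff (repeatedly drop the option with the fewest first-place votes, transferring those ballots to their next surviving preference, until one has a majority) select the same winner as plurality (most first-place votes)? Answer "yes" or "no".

Instant-runoff — R1 Priya 48, Noah 36, Rahul 0, Jonas 30 (Rahul out); R2 Priya 48, Noah 36, Jonas 30 (Jonas out); R3 Priya 78, Noah 36 (Priya winner). Winner: Priya.
Plurality — first-place votes: Priya 48, Noah 36, Rahul 0, Jonas 30. Winner: Priya.
The two methods agree.

yes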